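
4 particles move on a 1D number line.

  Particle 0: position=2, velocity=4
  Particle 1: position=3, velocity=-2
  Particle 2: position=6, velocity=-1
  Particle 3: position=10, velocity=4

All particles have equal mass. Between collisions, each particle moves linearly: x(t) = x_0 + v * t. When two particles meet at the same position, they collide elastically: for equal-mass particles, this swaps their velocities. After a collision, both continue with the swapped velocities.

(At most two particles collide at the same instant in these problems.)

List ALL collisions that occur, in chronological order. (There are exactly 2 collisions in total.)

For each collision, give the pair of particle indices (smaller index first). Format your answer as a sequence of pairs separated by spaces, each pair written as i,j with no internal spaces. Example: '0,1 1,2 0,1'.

Collision at t=1/6: particles 0 and 1 swap velocities; positions: p0=8/3 p1=8/3 p2=35/6 p3=32/3; velocities now: v0=-2 v1=4 v2=-1 v3=4
Collision at t=4/5: particles 1 and 2 swap velocities; positions: p0=7/5 p1=26/5 p2=26/5 p3=66/5; velocities now: v0=-2 v1=-1 v2=4 v3=4

Answer: 0,1 1,2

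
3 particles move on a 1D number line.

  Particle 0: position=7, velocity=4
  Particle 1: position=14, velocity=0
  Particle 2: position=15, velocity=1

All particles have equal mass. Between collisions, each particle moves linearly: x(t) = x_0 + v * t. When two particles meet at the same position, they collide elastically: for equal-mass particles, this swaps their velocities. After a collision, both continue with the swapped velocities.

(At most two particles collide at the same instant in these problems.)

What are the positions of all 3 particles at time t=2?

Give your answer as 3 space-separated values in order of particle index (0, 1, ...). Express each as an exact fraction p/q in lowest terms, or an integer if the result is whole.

Collision at t=7/4: particles 0 and 1 swap velocities; positions: p0=14 p1=14 p2=67/4; velocities now: v0=0 v1=4 v2=1
Advance to t=2 (no further collisions before then); velocities: v0=0 v1=4 v2=1; positions = 14 15 17

Answer: 14 15 17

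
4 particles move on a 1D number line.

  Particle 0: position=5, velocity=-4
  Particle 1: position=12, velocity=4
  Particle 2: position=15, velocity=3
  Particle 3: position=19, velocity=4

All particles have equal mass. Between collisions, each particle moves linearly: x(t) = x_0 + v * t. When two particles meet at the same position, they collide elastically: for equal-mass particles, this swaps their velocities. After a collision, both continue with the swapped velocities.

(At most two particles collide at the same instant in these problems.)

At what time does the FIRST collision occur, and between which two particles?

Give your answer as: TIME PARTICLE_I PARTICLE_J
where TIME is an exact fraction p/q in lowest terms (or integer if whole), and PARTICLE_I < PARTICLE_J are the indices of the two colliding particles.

Pair (0,1): pos 5,12 vel -4,4 -> not approaching (rel speed -8 <= 0)
Pair (1,2): pos 12,15 vel 4,3 -> gap=3, closing at 1/unit, collide at t=3
Pair (2,3): pos 15,19 vel 3,4 -> not approaching (rel speed -1 <= 0)
Earliest collision: t=3 between 1 and 2

Answer: 3 1 2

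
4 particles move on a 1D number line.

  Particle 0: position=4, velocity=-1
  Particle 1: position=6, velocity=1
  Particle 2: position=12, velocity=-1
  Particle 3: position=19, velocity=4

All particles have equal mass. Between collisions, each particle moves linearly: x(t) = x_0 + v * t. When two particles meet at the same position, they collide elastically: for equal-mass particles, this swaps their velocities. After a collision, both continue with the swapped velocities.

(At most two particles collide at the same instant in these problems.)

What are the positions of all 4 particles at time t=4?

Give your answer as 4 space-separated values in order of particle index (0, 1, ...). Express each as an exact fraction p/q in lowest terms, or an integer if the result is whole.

Collision at t=3: particles 1 and 2 swap velocities; positions: p0=1 p1=9 p2=9 p3=31; velocities now: v0=-1 v1=-1 v2=1 v3=4
Advance to t=4 (no further collisions before then); velocities: v0=-1 v1=-1 v2=1 v3=4; positions = 0 8 10 35

Answer: 0 8 10 35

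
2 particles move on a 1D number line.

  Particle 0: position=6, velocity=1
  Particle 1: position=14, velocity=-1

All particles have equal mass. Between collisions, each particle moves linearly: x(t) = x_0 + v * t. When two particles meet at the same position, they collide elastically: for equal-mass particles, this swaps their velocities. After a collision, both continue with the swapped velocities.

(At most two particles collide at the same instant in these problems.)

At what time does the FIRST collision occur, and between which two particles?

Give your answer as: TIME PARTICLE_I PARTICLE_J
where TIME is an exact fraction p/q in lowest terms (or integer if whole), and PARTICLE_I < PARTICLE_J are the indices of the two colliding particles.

Answer: 4 0 1

Derivation:
Pair (0,1): pos 6,14 vel 1,-1 -> gap=8, closing at 2/unit, collide at t=4
Earliest collision: t=4 between 0 and 1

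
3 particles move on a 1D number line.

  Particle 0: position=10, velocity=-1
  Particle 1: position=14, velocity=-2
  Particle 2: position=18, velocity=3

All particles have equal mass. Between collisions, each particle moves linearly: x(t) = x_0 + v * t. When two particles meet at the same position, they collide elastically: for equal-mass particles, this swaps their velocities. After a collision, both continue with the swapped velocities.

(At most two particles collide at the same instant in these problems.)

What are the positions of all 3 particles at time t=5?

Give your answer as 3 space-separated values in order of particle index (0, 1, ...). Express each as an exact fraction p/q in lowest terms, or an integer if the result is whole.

Collision at t=4: particles 0 and 1 swap velocities; positions: p0=6 p1=6 p2=30; velocities now: v0=-2 v1=-1 v2=3
Advance to t=5 (no further collisions before then); velocities: v0=-2 v1=-1 v2=3; positions = 4 5 33

Answer: 4 5 33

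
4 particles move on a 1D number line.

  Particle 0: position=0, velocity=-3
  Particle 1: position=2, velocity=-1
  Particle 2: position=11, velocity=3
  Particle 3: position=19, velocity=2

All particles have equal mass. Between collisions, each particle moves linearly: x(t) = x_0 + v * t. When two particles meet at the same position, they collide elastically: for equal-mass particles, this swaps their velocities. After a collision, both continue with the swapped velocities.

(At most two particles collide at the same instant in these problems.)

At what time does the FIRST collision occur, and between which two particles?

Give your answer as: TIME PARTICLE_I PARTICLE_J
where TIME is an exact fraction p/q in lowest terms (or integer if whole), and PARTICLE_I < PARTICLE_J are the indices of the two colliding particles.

Answer: 8 2 3

Derivation:
Pair (0,1): pos 0,2 vel -3,-1 -> not approaching (rel speed -2 <= 0)
Pair (1,2): pos 2,11 vel -1,3 -> not approaching (rel speed -4 <= 0)
Pair (2,3): pos 11,19 vel 3,2 -> gap=8, closing at 1/unit, collide at t=8
Earliest collision: t=8 between 2 and 3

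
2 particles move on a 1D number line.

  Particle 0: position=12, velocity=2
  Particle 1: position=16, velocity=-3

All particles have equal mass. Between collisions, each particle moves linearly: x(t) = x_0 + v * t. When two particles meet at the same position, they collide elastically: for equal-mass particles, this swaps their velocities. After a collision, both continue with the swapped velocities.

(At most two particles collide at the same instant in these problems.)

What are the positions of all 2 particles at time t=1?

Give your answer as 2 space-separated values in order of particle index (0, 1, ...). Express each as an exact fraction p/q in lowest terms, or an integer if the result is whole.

Collision at t=4/5: particles 0 and 1 swap velocities; positions: p0=68/5 p1=68/5; velocities now: v0=-3 v1=2
Advance to t=1 (no further collisions before then); velocities: v0=-3 v1=2; positions = 13 14

Answer: 13 14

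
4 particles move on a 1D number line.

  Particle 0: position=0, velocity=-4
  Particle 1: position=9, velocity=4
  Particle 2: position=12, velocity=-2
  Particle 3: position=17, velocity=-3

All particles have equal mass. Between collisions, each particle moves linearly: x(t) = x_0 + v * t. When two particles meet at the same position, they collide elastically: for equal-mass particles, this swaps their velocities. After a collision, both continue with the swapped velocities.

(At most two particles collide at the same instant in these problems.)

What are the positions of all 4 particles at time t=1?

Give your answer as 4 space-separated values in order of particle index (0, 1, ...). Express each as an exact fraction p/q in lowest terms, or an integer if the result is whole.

Collision at t=1/2: particles 1 and 2 swap velocities; positions: p0=-2 p1=11 p2=11 p3=31/2; velocities now: v0=-4 v1=-2 v2=4 v3=-3
Advance to t=1 (no further collisions before then); velocities: v0=-4 v1=-2 v2=4 v3=-3; positions = -4 10 13 14

Answer: -4 10 13 14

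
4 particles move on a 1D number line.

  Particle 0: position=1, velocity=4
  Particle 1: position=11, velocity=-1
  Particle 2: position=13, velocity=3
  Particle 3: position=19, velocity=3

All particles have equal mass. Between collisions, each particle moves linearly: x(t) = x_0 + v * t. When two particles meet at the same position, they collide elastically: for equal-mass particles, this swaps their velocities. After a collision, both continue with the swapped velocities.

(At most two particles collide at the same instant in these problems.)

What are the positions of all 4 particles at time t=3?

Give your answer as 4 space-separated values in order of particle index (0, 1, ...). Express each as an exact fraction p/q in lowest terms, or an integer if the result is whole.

Answer: 8 13 22 28

Derivation:
Collision at t=2: particles 0 and 1 swap velocities; positions: p0=9 p1=9 p2=19 p3=25; velocities now: v0=-1 v1=4 v2=3 v3=3
Advance to t=3 (no further collisions before then); velocities: v0=-1 v1=4 v2=3 v3=3; positions = 8 13 22 28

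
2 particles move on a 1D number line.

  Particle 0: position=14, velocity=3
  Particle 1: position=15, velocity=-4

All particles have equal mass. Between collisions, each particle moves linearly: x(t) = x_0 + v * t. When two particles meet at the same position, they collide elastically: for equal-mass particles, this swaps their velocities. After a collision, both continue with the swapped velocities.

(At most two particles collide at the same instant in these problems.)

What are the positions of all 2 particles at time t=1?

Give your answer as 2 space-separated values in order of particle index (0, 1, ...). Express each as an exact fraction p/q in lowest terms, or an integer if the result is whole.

Answer: 11 17

Derivation:
Collision at t=1/7: particles 0 and 1 swap velocities; positions: p0=101/7 p1=101/7; velocities now: v0=-4 v1=3
Advance to t=1 (no further collisions before then); velocities: v0=-4 v1=3; positions = 11 17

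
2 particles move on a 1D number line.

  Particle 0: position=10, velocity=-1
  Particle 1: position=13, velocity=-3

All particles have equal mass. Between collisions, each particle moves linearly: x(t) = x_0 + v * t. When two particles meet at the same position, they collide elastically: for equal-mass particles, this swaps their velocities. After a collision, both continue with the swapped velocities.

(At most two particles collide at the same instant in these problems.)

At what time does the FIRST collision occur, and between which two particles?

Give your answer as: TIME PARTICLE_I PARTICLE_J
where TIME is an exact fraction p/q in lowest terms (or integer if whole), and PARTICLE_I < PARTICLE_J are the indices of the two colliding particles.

Answer: 3/2 0 1

Derivation:
Pair (0,1): pos 10,13 vel -1,-3 -> gap=3, closing at 2/unit, collide at t=3/2
Earliest collision: t=3/2 between 0 and 1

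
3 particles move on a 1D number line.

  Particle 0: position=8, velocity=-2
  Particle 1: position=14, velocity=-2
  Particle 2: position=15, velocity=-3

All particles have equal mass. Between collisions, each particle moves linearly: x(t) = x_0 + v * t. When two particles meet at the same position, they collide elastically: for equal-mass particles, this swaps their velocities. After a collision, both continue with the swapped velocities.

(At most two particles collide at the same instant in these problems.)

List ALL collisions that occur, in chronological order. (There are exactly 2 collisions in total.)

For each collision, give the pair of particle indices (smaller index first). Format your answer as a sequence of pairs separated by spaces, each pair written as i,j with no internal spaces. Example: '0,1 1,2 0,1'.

Answer: 1,2 0,1

Derivation:
Collision at t=1: particles 1 and 2 swap velocities; positions: p0=6 p1=12 p2=12; velocities now: v0=-2 v1=-3 v2=-2
Collision at t=7: particles 0 and 1 swap velocities; positions: p0=-6 p1=-6 p2=0; velocities now: v0=-3 v1=-2 v2=-2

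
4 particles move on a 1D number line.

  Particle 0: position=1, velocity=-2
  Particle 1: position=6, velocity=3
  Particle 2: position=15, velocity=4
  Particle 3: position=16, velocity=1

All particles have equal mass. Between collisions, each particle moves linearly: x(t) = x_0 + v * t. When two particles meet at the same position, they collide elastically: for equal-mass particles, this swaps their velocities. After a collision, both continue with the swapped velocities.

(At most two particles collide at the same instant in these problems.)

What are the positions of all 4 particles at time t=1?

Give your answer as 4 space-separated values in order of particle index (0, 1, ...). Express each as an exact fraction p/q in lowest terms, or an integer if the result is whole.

Answer: -1 9 17 19

Derivation:
Collision at t=1/3: particles 2 and 3 swap velocities; positions: p0=1/3 p1=7 p2=49/3 p3=49/3; velocities now: v0=-2 v1=3 v2=1 v3=4
Advance to t=1 (no further collisions before then); velocities: v0=-2 v1=3 v2=1 v3=4; positions = -1 9 17 19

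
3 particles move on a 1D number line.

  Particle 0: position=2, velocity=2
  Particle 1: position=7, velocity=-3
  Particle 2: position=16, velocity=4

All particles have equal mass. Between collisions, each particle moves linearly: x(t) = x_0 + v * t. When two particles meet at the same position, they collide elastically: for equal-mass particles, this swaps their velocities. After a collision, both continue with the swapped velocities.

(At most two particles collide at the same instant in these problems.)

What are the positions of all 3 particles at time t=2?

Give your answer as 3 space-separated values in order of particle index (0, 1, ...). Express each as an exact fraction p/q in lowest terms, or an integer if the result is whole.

Collision at t=1: particles 0 and 1 swap velocities; positions: p0=4 p1=4 p2=20; velocities now: v0=-3 v1=2 v2=4
Advance to t=2 (no further collisions before then); velocities: v0=-3 v1=2 v2=4; positions = 1 6 24

Answer: 1 6 24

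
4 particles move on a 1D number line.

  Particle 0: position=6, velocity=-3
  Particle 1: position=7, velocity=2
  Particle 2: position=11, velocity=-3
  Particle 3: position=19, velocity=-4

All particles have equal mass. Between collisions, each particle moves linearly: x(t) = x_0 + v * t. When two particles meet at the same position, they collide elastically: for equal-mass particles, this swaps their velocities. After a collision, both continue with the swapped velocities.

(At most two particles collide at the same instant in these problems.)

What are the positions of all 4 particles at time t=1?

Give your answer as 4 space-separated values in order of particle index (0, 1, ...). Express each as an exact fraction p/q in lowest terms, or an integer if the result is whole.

Collision at t=4/5: particles 1 and 2 swap velocities; positions: p0=18/5 p1=43/5 p2=43/5 p3=79/5; velocities now: v0=-3 v1=-3 v2=2 v3=-4
Advance to t=1 (no further collisions before then); velocities: v0=-3 v1=-3 v2=2 v3=-4; positions = 3 8 9 15

Answer: 3 8 9 15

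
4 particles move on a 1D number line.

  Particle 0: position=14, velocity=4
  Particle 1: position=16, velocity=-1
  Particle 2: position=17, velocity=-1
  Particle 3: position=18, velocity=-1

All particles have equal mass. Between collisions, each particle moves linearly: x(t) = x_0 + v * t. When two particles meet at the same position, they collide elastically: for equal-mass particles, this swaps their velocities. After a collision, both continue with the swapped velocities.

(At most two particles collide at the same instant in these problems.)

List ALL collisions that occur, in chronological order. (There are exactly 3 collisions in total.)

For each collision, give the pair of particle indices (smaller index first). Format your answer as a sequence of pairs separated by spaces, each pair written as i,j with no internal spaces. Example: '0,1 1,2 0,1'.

Collision at t=2/5: particles 0 and 1 swap velocities; positions: p0=78/5 p1=78/5 p2=83/5 p3=88/5; velocities now: v0=-1 v1=4 v2=-1 v3=-1
Collision at t=3/5: particles 1 and 2 swap velocities; positions: p0=77/5 p1=82/5 p2=82/5 p3=87/5; velocities now: v0=-1 v1=-1 v2=4 v3=-1
Collision at t=4/5: particles 2 and 3 swap velocities; positions: p0=76/5 p1=81/5 p2=86/5 p3=86/5; velocities now: v0=-1 v1=-1 v2=-1 v3=4

Answer: 0,1 1,2 2,3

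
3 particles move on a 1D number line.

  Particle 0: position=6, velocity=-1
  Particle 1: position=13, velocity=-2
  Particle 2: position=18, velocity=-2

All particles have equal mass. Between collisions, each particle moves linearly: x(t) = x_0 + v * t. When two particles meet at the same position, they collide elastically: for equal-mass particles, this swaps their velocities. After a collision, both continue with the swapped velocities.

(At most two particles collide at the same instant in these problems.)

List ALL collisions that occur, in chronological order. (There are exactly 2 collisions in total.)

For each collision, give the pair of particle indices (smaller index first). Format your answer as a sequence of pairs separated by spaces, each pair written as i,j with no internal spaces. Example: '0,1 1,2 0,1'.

Answer: 0,1 1,2

Derivation:
Collision at t=7: particles 0 and 1 swap velocities; positions: p0=-1 p1=-1 p2=4; velocities now: v0=-2 v1=-1 v2=-2
Collision at t=12: particles 1 and 2 swap velocities; positions: p0=-11 p1=-6 p2=-6; velocities now: v0=-2 v1=-2 v2=-1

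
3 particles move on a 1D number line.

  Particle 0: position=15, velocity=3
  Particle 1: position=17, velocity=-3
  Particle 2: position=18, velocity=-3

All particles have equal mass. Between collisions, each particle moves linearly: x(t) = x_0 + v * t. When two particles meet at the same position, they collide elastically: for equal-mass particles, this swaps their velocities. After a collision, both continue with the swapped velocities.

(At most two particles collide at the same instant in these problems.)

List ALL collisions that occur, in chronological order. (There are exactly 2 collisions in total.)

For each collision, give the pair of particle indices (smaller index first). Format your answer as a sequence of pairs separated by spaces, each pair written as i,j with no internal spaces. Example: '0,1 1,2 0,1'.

Collision at t=1/3: particles 0 and 1 swap velocities; positions: p0=16 p1=16 p2=17; velocities now: v0=-3 v1=3 v2=-3
Collision at t=1/2: particles 1 and 2 swap velocities; positions: p0=31/2 p1=33/2 p2=33/2; velocities now: v0=-3 v1=-3 v2=3

Answer: 0,1 1,2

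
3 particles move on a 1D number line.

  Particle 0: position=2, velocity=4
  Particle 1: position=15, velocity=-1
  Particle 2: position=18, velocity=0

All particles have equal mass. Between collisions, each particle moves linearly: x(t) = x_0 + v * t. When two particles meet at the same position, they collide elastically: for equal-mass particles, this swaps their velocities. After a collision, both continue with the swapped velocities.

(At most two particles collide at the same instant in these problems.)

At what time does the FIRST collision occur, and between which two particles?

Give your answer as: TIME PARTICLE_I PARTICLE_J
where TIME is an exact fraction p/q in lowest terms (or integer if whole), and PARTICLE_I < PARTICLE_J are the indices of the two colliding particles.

Pair (0,1): pos 2,15 vel 4,-1 -> gap=13, closing at 5/unit, collide at t=13/5
Pair (1,2): pos 15,18 vel -1,0 -> not approaching (rel speed -1 <= 0)
Earliest collision: t=13/5 between 0 and 1

Answer: 13/5 0 1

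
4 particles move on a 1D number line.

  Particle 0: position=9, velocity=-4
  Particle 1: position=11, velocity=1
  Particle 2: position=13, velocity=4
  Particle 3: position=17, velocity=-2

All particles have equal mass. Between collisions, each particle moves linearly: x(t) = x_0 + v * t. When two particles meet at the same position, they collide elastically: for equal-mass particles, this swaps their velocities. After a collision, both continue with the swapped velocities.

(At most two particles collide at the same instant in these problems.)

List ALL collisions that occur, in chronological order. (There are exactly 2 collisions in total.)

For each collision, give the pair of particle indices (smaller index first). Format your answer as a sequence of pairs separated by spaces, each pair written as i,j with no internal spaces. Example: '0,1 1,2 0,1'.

Answer: 2,3 1,2

Derivation:
Collision at t=2/3: particles 2 and 3 swap velocities; positions: p0=19/3 p1=35/3 p2=47/3 p3=47/3; velocities now: v0=-4 v1=1 v2=-2 v3=4
Collision at t=2: particles 1 and 2 swap velocities; positions: p0=1 p1=13 p2=13 p3=21; velocities now: v0=-4 v1=-2 v2=1 v3=4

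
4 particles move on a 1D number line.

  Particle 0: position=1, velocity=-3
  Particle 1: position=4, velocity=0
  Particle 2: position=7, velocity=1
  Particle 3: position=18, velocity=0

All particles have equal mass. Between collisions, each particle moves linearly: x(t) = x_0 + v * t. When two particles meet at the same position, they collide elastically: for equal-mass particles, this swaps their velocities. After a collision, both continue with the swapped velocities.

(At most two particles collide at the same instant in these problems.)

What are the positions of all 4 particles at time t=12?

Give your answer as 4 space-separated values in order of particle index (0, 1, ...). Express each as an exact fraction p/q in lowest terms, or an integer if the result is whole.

Answer: -35 4 18 19

Derivation:
Collision at t=11: particles 2 and 3 swap velocities; positions: p0=-32 p1=4 p2=18 p3=18; velocities now: v0=-3 v1=0 v2=0 v3=1
Advance to t=12 (no further collisions before then); velocities: v0=-3 v1=0 v2=0 v3=1; positions = -35 4 18 19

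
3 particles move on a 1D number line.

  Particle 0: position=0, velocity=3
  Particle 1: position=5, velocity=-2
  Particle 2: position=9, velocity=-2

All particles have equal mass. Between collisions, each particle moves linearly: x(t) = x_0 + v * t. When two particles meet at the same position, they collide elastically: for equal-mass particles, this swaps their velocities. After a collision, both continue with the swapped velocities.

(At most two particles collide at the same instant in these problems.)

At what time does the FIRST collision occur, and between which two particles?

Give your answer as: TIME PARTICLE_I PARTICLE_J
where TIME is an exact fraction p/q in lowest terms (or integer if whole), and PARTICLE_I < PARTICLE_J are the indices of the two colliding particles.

Pair (0,1): pos 0,5 vel 3,-2 -> gap=5, closing at 5/unit, collide at t=1
Pair (1,2): pos 5,9 vel -2,-2 -> not approaching (rel speed 0 <= 0)
Earliest collision: t=1 between 0 and 1

Answer: 1 0 1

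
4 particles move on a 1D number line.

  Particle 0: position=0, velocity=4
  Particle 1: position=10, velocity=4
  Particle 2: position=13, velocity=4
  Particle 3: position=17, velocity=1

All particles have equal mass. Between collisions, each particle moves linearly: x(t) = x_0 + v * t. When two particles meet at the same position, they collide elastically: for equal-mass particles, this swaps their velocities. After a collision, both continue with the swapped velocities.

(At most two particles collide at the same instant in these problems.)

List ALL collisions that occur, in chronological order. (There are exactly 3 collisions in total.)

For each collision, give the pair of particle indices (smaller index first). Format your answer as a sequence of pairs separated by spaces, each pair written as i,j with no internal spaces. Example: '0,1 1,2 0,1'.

Collision at t=4/3: particles 2 and 3 swap velocities; positions: p0=16/3 p1=46/3 p2=55/3 p3=55/3; velocities now: v0=4 v1=4 v2=1 v3=4
Collision at t=7/3: particles 1 and 2 swap velocities; positions: p0=28/3 p1=58/3 p2=58/3 p3=67/3; velocities now: v0=4 v1=1 v2=4 v3=4
Collision at t=17/3: particles 0 and 1 swap velocities; positions: p0=68/3 p1=68/3 p2=98/3 p3=107/3; velocities now: v0=1 v1=4 v2=4 v3=4

Answer: 2,3 1,2 0,1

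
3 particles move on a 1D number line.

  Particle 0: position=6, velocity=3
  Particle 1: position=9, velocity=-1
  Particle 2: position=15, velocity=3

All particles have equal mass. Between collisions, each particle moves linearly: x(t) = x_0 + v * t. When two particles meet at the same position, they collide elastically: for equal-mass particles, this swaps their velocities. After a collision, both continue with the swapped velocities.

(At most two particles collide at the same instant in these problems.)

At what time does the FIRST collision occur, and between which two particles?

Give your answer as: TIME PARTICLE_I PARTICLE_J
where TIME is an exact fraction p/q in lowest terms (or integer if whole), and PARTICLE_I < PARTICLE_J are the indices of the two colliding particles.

Pair (0,1): pos 6,9 vel 3,-1 -> gap=3, closing at 4/unit, collide at t=3/4
Pair (1,2): pos 9,15 vel -1,3 -> not approaching (rel speed -4 <= 0)
Earliest collision: t=3/4 between 0 and 1

Answer: 3/4 0 1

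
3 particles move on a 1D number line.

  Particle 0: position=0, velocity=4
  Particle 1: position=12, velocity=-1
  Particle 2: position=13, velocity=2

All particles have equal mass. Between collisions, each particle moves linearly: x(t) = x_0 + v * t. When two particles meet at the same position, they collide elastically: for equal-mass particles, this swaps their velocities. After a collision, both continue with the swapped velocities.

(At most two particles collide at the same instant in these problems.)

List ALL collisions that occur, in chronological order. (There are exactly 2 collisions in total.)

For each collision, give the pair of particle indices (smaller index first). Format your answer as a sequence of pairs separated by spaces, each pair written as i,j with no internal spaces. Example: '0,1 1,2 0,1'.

Collision at t=12/5: particles 0 and 1 swap velocities; positions: p0=48/5 p1=48/5 p2=89/5; velocities now: v0=-1 v1=4 v2=2
Collision at t=13/2: particles 1 and 2 swap velocities; positions: p0=11/2 p1=26 p2=26; velocities now: v0=-1 v1=2 v2=4

Answer: 0,1 1,2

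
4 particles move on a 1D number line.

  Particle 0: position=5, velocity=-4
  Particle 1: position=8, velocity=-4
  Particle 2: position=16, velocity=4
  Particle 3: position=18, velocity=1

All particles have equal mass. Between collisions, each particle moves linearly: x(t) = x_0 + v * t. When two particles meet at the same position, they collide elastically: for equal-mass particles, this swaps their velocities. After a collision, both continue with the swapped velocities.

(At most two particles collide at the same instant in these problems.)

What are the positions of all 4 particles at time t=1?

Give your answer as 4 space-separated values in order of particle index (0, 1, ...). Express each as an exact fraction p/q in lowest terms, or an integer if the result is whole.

Answer: 1 4 19 20

Derivation:
Collision at t=2/3: particles 2 and 3 swap velocities; positions: p0=7/3 p1=16/3 p2=56/3 p3=56/3; velocities now: v0=-4 v1=-4 v2=1 v3=4
Advance to t=1 (no further collisions before then); velocities: v0=-4 v1=-4 v2=1 v3=4; positions = 1 4 19 20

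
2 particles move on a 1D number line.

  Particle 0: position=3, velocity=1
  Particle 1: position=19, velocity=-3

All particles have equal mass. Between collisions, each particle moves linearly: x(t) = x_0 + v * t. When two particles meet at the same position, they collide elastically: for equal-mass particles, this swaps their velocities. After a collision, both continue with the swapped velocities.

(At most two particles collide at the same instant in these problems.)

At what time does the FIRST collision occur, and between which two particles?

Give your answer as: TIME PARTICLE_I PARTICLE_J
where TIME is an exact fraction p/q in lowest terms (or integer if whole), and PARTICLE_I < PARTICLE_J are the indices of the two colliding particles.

Pair (0,1): pos 3,19 vel 1,-3 -> gap=16, closing at 4/unit, collide at t=4
Earliest collision: t=4 between 0 and 1

Answer: 4 0 1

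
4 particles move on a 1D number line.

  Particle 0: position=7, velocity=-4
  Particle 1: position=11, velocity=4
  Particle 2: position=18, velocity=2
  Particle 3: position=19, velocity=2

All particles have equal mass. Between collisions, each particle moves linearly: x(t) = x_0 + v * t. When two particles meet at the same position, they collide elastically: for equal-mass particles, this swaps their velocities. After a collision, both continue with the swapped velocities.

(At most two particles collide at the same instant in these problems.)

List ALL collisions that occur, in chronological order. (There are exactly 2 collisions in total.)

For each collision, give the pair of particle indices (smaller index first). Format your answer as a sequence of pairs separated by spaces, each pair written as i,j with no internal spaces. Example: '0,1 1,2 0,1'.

Collision at t=7/2: particles 1 and 2 swap velocities; positions: p0=-7 p1=25 p2=25 p3=26; velocities now: v0=-4 v1=2 v2=4 v3=2
Collision at t=4: particles 2 and 3 swap velocities; positions: p0=-9 p1=26 p2=27 p3=27; velocities now: v0=-4 v1=2 v2=2 v3=4

Answer: 1,2 2,3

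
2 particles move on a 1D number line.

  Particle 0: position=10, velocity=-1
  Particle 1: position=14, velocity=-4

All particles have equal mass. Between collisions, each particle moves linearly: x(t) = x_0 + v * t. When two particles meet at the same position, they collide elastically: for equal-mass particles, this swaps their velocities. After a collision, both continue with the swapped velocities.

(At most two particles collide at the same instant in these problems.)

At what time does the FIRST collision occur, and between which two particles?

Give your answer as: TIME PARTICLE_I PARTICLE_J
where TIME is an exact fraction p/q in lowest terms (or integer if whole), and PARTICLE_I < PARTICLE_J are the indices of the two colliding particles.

Pair (0,1): pos 10,14 vel -1,-4 -> gap=4, closing at 3/unit, collide at t=4/3
Earliest collision: t=4/3 between 0 and 1

Answer: 4/3 0 1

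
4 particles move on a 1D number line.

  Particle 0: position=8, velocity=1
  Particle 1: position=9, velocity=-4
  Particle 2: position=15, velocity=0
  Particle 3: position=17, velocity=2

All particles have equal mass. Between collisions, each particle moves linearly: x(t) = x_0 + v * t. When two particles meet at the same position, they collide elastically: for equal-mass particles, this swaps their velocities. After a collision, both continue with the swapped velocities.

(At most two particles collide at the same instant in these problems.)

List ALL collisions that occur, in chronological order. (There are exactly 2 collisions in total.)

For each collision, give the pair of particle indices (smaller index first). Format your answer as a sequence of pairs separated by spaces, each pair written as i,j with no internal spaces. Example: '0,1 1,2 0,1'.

Collision at t=1/5: particles 0 and 1 swap velocities; positions: p0=41/5 p1=41/5 p2=15 p3=87/5; velocities now: v0=-4 v1=1 v2=0 v3=2
Collision at t=7: particles 1 and 2 swap velocities; positions: p0=-19 p1=15 p2=15 p3=31; velocities now: v0=-4 v1=0 v2=1 v3=2

Answer: 0,1 1,2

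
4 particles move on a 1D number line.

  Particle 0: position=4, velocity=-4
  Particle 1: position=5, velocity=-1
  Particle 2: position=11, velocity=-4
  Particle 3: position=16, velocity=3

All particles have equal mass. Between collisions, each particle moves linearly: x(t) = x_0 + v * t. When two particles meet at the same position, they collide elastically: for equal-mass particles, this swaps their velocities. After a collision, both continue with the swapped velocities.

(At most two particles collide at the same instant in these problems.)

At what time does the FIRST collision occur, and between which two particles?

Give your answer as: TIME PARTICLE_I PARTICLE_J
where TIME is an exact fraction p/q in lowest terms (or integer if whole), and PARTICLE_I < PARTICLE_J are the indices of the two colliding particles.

Pair (0,1): pos 4,5 vel -4,-1 -> not approaching (rel speed -3 <= 0)
Pair (1,2): pos 5,11 vel -1,-4 -> gap=6, closing at 3/unit, collide at t=2
Pair (2,3): pos 11,16 vel -4,3 -> not approaching (rel speed -7 <= 0)
Earliest collision: t=2 between 1 and 2

Answer: 2 1 2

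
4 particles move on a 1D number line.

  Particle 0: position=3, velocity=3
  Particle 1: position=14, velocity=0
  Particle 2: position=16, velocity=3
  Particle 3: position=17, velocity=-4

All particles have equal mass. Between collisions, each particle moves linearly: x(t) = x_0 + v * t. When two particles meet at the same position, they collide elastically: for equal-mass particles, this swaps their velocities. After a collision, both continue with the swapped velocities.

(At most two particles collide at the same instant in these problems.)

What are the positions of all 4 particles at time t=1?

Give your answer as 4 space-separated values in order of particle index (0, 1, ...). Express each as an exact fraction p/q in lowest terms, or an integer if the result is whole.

Collision at t=1/7: particles 2 and 3 swap velocities; positions: p0=24/7 p1=14 p2=115/7 p3=115/7; velocities now: v0=3 v1=0 v2=-4 v3=3
Collision at t=3/4: particles 1 and 2 swap velocities; positions: p0=21/4 p1=14 p2=14 p3=73/4; velocities now: v0=3 v1=-4 v2=0 v3=3
Advance to t=1 (no further collisions before then); velocities: v0=3 v1=-4 v2=0 v3=3; positions = 6 13 14 19

Answer: 6 13 14 19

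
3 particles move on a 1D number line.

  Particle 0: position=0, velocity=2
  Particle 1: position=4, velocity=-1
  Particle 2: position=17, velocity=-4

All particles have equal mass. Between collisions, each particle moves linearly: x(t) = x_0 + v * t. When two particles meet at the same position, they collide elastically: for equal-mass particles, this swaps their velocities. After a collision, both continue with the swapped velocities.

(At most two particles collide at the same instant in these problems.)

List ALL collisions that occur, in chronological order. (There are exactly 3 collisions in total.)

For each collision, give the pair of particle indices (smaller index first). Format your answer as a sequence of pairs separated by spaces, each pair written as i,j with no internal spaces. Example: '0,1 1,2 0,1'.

Answer: 0,1 1,2 0,1

Derivation:
Collision at t=4/3: particles 0 and 1 swap velocities; positions: p0=8/3 p1=8/3 p2=35/3; velocities now: v0=-1 v1=2 v2=-4
Collision at t=17/6: particles 1 and 2 swap velocities; positions: p0=7/6 p1=17/3 p2=17/3; velocities now: v0=-1 v1=-4 v2=2
Collision at t=13/3: particles 0 and 1 swap velocities; positions: p0=-1/3 p1=-1/3 p2=26/3; velocities now: v0=-4 v1=-1 v2=2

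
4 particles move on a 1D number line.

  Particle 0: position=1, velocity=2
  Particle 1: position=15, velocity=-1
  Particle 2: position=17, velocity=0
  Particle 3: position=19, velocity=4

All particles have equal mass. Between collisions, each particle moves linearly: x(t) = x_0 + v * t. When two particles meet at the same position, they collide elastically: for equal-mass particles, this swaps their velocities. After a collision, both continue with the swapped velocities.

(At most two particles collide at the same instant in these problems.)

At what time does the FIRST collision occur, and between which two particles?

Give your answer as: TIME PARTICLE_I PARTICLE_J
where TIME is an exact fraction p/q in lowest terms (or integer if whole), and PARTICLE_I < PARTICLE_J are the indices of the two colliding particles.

Answer: 14/3 0 1

Derivation:
Pair (0,1): pos 1,15 vel 2,-1 -> gap=14, closing at 3/unit, collide at t=14/3
Pair (1,2): pos 15,17 vel -1,0 -> not approaching (rel speed -1 <= 0)
Pair (2,3): pos 17,19 vel 0,4 -> not approaching (rel speed -4 <= 0)
Earliest collision: t=14/3 between 0 and 1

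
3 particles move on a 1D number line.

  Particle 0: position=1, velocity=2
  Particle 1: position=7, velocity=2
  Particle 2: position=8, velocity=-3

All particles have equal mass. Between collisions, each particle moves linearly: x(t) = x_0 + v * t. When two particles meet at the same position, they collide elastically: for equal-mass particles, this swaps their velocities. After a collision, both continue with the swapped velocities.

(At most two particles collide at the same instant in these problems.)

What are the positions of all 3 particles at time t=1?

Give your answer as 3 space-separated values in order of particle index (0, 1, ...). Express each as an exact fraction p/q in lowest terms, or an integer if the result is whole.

Collision at t=1/5: particles 1 and 2 swap velocities; positions: p0=7/5 p1=37/5 p2=37/5; velocities now: v0=2 v1=-3 v2=2
Advance to t=1 (no further collisions before then); velocities: v0=2 v1=-3 v2=2; positions = 3 5 9

Answer: 3 5 9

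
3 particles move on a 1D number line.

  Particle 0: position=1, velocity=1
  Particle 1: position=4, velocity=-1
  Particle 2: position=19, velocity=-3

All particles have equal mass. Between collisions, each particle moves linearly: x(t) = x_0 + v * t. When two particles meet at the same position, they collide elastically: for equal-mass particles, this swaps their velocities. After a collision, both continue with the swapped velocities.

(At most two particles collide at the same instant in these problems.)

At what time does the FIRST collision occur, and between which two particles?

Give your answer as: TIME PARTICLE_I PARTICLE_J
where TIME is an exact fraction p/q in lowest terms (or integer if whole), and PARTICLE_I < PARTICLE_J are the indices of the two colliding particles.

Answer: 3/2 0 1

Derivation:
Pair (0,1): pos 1,4 vel 1,-1 -> gap=3, closing at 2/unit, collide at t=3/2
Pair (1,2): pos 4,19 vel -1,-3 -> gap=15, closing at 2/unit, collide at t=15/2
Earliest collision: t=3/2 between 0 and 1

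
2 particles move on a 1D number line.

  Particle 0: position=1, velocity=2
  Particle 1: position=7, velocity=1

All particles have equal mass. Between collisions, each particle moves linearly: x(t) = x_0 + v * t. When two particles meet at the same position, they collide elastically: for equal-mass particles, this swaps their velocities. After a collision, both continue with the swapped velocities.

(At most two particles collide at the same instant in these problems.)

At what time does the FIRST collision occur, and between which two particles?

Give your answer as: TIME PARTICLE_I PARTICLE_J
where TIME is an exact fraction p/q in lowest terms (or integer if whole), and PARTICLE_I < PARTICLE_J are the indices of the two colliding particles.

Pair (0,1): pos 1,7 vel 2,1 -> gap=6, closing at 1/unit, collide at t=6
Earliest collision: t=6 between 0 and 1

Answer: 6 0 1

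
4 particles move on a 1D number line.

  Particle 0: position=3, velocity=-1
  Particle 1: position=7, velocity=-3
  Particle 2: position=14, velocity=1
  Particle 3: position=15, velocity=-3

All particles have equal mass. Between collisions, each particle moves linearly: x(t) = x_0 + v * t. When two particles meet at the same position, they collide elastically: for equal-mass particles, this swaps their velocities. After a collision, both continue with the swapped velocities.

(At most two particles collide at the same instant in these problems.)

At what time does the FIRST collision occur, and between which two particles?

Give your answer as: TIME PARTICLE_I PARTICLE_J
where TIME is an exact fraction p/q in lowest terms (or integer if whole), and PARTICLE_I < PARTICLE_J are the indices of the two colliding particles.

Answer: 1/4 2 3

Derivation:
Pair (0,1): pos 3,7 vel -1,-3 -> gap=4, closing at 2/unit, collide at t=2
Pair (1,2): pos 7,14 vel -3,1 -> not approaching (rel speed -4 <= 0)
Pair (2,3): pos 14,15 vel 1,-3 -> gap=1, closing at 4/unit, collide at t=1/4
Earliest collision: t=1/4 between 2 and 3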